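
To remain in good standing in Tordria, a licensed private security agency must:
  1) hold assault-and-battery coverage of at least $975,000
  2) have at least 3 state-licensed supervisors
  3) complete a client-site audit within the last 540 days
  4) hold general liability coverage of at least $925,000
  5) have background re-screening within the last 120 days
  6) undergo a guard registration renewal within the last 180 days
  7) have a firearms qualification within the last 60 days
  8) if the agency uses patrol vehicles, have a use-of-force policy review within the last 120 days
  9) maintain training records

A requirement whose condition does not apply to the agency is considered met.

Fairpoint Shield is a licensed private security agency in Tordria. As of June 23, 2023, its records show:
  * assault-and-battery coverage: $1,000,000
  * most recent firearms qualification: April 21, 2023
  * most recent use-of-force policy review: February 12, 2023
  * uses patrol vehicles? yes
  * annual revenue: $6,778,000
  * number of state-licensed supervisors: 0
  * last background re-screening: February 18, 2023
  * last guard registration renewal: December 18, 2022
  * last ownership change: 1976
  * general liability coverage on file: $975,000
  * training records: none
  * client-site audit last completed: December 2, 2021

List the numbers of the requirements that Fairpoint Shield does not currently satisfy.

2, 3, 5, 6, 7, 8, 9

1. assault-and-battery coverage $1,000,000 ≥ $975,000 → met
2. state-licensed supervisors 0 < 3 → not met
3. client-site audit 568 days ago vs limit 540 → not met
4. general liability coverage $975,000 ≥ $925,000 → met
5. background re-screening 125 days ago vs limit 120 → not met
6. guard registration renewal 187 days ago vs limit 180 → not met
7. firearms qualification 63 days ago vs limit 60 → not met
8. condition 'uses patrol vehicles' holds; use-of-force policy review 131 days ago vs limit 120 → not met
9. training records absent → not met
Not met: 2, 3, 5, 6, 7, 8, 9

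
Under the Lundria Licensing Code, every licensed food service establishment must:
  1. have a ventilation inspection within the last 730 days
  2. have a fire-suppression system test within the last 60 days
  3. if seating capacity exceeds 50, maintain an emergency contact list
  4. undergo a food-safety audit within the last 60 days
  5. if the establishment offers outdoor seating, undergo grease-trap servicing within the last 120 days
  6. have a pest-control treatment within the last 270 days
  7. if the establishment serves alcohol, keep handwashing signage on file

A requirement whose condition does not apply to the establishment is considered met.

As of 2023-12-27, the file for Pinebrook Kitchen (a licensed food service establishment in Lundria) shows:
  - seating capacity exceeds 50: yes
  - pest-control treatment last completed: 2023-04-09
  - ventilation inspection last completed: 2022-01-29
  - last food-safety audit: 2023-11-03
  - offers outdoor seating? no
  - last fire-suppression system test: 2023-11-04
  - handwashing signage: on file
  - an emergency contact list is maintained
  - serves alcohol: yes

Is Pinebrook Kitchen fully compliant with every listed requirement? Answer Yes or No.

Yes

1. ventilation inspection 697 days ago vs limit 730 → met
2. fire-suppression system test 53 days ago vs limit 60 → met
3. condition 'seating capacity exceeds 50' holds; emergency contact list present → met
4. food-safety audit 54 days ago vs limit 60 → met
5. condition 'offers outdoor seating' does not hold → requirement n/a → met
6. pest-control treatment 262 days ago vs limit 270 → met
7. condition 'serves alcohol' holds; handwashing signage present → met
All met.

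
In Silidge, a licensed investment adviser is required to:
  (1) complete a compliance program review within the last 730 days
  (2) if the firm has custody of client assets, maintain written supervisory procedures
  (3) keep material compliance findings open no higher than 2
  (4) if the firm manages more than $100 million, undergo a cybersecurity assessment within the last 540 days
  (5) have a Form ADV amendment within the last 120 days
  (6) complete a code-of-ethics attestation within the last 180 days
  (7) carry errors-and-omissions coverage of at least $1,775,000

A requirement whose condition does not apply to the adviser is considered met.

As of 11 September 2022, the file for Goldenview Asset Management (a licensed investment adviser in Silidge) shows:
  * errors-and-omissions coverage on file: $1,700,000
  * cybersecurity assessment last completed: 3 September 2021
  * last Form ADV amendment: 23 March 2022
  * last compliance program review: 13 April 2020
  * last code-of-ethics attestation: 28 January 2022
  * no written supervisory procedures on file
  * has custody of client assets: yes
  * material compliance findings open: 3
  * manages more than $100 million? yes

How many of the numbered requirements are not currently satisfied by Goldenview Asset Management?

1. compliance program review 881 days ago vs limit 730 → not met
2. condition 'has custody of client assets' holds; written supervisory procedures absent → not met
3. material compliance findings open 3 > 2 → not met
4. condition 'manages more than $100 million' holds; cybersecurity assessment 373 days ago vs limit 540 → met
5. Form ADV amendment 172 days ago vs limit 120 → not met
6. code-of-ethics attestation 226 days ago vs limit 180 → not met
7. errors-and-omissions coverage $1,700,000 < $1,775,000 → not met
Not met: 6 of 7

6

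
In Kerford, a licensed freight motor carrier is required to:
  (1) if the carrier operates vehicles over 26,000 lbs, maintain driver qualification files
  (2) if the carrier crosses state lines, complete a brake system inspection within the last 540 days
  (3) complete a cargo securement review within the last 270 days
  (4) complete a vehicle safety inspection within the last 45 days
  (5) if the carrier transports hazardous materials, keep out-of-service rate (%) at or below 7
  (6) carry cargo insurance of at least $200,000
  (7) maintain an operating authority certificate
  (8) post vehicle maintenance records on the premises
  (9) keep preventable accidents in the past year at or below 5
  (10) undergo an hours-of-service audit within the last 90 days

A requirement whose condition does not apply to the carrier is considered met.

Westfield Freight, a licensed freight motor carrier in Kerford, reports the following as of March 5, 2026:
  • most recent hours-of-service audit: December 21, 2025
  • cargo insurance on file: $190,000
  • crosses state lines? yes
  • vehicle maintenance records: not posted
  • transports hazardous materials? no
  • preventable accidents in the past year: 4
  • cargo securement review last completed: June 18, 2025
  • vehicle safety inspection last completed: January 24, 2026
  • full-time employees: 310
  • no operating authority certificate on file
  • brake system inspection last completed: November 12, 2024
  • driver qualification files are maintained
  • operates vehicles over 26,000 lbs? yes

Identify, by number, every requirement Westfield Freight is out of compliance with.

6, 7, 8

1. condition 'operates vehicles over 26,000 lbs' holds; driver qualification files present → met
2. condition 'crosses state lines' holds; brake system inspection 478 days ago vs limit 540 → met
3. cargo securement review 260 days ago vs limit 270 → met
4. vehicle safety inspection 40 days ago vs limit 45 → met
5. condition 'transports hazardous materials' does not hold → requirement n/a → met
6. cargo insurance $190,000 < $200,000 → not met
7. operating authority certificate absent → not met
8. vehicle maintenance records absent → not met
9. preventable accidents in the past year 4 ≤ 5 → met
10. hours-of-service audit 74 days ago vs limit 90 → met
Not met: 6, 7, 8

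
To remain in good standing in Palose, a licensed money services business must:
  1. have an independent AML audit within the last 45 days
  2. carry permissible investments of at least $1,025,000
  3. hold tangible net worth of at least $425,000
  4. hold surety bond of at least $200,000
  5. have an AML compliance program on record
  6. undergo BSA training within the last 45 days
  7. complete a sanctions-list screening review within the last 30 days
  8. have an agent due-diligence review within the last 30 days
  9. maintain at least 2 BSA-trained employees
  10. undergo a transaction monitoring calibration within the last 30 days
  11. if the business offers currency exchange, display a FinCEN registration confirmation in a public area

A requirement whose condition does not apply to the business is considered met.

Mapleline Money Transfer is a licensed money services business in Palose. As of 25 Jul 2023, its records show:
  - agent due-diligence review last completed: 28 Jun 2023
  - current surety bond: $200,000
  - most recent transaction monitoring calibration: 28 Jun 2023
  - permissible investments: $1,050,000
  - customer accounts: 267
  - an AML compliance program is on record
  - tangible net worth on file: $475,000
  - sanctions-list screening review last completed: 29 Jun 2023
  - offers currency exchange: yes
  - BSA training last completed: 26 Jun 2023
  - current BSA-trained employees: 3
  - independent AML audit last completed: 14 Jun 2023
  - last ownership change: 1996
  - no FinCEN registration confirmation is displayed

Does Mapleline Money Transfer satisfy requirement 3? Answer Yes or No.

Yes

3. tangible net worth $475,000 ≥ $425,000 → met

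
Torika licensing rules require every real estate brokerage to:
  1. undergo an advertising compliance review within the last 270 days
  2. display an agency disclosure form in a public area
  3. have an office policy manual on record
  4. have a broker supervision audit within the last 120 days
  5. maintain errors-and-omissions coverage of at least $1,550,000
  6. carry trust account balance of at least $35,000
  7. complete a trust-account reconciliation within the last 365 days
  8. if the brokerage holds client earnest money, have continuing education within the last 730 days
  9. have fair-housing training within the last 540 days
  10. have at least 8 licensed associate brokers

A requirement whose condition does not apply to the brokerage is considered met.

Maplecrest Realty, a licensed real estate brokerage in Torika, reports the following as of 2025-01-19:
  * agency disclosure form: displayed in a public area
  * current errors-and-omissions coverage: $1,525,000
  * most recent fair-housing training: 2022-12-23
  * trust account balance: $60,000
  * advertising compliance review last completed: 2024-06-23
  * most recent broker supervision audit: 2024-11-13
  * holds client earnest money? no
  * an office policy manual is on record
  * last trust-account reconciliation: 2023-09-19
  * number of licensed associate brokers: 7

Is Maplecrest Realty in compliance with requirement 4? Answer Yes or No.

4. broker supervision audit 67 days ago vs limit 120 → met

Yes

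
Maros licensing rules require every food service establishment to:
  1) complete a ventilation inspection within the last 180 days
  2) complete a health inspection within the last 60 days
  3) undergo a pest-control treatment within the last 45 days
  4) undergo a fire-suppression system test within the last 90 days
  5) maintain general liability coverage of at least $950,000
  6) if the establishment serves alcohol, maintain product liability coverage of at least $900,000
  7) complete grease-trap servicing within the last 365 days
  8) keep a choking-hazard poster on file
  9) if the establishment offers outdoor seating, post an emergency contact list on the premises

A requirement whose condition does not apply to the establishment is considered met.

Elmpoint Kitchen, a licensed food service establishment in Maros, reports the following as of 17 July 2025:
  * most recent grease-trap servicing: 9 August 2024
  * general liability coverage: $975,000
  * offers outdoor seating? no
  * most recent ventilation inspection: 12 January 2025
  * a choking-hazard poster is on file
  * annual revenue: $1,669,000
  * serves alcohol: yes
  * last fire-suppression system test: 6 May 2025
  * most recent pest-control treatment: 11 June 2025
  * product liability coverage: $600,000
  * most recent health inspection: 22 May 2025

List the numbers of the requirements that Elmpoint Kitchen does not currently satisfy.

1. ventilation inspection 186 days ago vs limit 180 → not met
2. health inspection 56 days ago vs limit 60 → met
3. pest-control treatment 36 days ago vs limit 45 → met
4. fire-suppression system test 72 days ago vs limit 90 → met
5. general liability coverage $975,000 ≥ $950,000 → met
6. condition 'serves alcohol' holds; product liability coverage $600,000 < $900,000 → not met
7. grease-trap servicing 342 days ago vs limit 365 → met
8. choking-hazard poster present → met
9. condition 'offers outdoor seating' does not hold → requirement n/a → met
Not met: 1, 6

1, 6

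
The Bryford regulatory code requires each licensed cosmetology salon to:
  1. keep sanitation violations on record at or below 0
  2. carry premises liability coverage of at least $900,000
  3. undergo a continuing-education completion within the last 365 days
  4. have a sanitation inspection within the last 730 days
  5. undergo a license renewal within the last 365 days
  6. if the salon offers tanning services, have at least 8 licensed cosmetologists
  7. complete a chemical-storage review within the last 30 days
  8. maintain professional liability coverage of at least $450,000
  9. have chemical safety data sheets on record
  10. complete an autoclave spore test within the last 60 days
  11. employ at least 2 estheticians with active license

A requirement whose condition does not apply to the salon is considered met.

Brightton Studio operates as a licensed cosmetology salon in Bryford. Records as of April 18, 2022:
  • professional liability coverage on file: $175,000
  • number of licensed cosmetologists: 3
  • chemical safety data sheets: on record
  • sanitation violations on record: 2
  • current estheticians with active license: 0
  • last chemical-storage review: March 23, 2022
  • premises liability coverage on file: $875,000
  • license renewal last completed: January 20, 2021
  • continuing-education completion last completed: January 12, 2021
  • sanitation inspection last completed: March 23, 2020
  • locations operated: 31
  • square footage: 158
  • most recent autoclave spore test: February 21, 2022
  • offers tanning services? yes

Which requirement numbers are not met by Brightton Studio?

1. sanitation violations on record 2 > 0 → not met
2. premises liability coverage $875,000 < $900,000 → not met
3. continuing-education completion 461 days ago vs limit 365 → not met
4. sanitation inspection 756 days ago vs limit 730 → not met
5. license renewal 453 days ago vs limit 365 → not met
6. condition 'offers tanning services' holds; licensed cosmetologists 3 < 8 → not met
7. chemical-storage review 26 days ago vs limit 30 → met
8. professional liability coverage $175,000 < $450,000 → not met
9. chemical safety data sheets present → met
10. autoclave spore test 56 days ago vs limit 60 → met
11. estheticians with active license 0 < 2 → not met
Not met: 1, 2, 3, 4, 5, 6, 8, 11

1, 2, 3, 4, 5, 6, 8, 11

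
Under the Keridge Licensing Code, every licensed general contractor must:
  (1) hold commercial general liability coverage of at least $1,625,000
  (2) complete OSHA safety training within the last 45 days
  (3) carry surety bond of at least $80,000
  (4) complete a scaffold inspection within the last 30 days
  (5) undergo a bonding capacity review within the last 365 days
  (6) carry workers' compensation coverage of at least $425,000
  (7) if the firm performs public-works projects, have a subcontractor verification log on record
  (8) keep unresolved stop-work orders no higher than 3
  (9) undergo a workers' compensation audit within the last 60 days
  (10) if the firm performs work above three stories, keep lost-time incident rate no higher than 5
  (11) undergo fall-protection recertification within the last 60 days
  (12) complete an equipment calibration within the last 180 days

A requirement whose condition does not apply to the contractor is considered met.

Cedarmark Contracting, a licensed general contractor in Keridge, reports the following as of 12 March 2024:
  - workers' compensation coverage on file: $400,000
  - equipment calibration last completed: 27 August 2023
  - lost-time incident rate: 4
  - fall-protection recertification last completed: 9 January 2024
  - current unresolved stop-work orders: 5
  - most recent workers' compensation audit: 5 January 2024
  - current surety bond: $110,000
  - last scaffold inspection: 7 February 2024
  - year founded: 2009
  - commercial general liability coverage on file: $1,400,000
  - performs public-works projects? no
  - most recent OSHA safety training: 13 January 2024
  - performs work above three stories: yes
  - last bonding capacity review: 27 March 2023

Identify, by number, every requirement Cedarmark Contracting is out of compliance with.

1. commercial general liability coverage $1,400,000 < $1,625,000 → not met
2. OSHA safety training 59 days ago vs limit 45 → not met
3. surety bond $110,000 ≥ $80,000 → met
4. scaffold inspection 34 days ago vs limit 30 → not met
5. bonding capacity review 351 days ago vs limit 365 → met
6. workers' compensation coverage $400,000 < $425,000 → not met
7. condition 'performs public-works projects' does not hold → requirement n/a → met
8. unresolved stop-work orders 5 > 3 → not met
9. workers' compensation audit 67 days ago vs limit 60 → not met
10. condition 'performs work above three stories' holds; lost-time incident rate 4 ≤ 5 → met
11. fall-protection recertification 63 days ago vs limit 60 → not met
12. equipment calibration 198 days ago vs limit 180 → not met
Not met: 1, 2, 4, 6, 8, 9, 11, 12

1, 2, 4, 6, 8, 9, 11, 12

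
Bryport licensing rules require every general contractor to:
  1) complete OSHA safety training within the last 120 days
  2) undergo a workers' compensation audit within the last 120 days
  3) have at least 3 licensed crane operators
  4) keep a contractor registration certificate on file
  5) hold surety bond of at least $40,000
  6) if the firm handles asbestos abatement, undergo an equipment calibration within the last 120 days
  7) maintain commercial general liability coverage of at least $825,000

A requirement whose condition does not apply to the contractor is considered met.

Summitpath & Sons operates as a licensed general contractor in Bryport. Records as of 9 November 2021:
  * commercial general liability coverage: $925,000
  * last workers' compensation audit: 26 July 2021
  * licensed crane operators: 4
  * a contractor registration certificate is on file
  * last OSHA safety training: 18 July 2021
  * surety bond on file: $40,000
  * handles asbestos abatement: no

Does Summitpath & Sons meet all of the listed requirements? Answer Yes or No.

Yes

1. OSHA safety training 114 days ago vs limit 120 → met
2. workers' compensation audit 106 days ago vs limit 120 → met
3. licensed crane operators 4 ≥ 3 → met
4. contractor registration certificate present → met
5. surety bond $40,000 ≥ $40,000 → met
6. condition 'handles asbestos abatement' does not hold → requirement n/a → met
7. commercial general liability coverage $925,000 ≥ $825,000 → met
All met.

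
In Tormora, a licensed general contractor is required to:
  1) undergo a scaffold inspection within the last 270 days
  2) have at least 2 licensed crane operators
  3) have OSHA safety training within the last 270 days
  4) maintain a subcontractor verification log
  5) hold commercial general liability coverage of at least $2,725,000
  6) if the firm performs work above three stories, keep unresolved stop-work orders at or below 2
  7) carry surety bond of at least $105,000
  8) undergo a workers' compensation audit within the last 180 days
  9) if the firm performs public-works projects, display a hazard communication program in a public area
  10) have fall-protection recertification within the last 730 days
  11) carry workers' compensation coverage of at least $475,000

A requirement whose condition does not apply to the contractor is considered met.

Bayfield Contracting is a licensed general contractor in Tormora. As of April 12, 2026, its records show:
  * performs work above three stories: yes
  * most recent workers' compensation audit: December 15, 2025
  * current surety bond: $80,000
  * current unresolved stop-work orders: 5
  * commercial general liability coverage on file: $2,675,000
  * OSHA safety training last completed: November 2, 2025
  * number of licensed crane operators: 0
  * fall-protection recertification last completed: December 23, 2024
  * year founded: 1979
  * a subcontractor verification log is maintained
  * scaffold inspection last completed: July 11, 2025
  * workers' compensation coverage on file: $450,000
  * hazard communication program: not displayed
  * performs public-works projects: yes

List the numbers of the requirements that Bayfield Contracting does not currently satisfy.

1, 2, 5, 6, 7, 9, 11

1. scaffold inspection 275 days ago vs limit 270 → not met
2. licensed crane operators 0 < 2 → not met
3. OSHA safety training 161 days ago vs limit 270 → met
4. subcontractor verification log present → met
5. commercial general liability coverage $2,675,000 < $2,725,000 → not met
6. condition 'performs work above three stories' holds; unresolved stop-work orders 5 > 2 → not met
7. surety bond $80,000 < $105,000 → not met
8. workers' compensation audit 118 days ago vs limit 180 → met
9. condition 'performs public-works projects' holds; hazard communication program absent → not met
10. fall-protection recertification 475 days ago vs limit 730 → met
11. workers' compensation coverage $450,000 < $475,000 → not met
Not met: 1, 2, 5, 6, 7, 9, 11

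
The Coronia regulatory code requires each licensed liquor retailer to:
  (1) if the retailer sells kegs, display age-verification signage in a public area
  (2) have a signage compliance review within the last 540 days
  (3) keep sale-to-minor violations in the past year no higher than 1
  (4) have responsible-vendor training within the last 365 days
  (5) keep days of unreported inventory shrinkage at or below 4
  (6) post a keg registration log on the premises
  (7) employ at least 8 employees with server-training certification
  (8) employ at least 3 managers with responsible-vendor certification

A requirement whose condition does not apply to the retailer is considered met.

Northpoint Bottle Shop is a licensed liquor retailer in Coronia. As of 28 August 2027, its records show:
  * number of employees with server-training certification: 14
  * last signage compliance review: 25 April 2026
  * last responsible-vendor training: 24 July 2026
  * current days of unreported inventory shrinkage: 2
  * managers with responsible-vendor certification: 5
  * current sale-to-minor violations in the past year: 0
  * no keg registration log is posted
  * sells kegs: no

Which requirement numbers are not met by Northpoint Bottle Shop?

1. condition 'sells kegs' does not hold → requirement n/a → met
2. signage compliance review 490 days ago vs limit 540 → met
3. sale-to-minor violations in the past year 0 ≤ 1 → met
4. responsible-vendor training 400 days ago vs limit 365 → not met
5. days of unreported inventory shrinkage 2 ≤ 4 → met
6. keg registration log absent → not met
7. employees with server-training certification 14 ≥ 8 → met
8. managers with responsible-vendor certification 5 ≥ 3 → met
Not met: 4, 6

4, 6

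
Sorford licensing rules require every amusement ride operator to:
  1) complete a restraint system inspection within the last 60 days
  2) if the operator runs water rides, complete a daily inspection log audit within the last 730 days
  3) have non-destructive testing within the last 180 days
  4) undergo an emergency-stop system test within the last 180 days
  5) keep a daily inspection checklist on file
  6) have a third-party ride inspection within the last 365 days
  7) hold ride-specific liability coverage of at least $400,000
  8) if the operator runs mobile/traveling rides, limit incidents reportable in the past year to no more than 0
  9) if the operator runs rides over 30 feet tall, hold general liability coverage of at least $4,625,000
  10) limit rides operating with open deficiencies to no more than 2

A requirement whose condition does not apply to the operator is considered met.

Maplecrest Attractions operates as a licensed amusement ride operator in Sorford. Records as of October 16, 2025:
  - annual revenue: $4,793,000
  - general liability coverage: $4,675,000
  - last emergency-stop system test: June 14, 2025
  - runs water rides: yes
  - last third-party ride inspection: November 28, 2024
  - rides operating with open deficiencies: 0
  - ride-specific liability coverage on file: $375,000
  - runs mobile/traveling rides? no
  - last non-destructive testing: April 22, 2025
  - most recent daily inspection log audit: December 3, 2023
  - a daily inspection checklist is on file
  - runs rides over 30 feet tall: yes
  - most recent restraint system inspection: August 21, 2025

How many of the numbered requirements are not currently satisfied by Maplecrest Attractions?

1. restraint system inspection 56 days ago vs limit 60 → met
2. condition 'runs water rides' holds; daily inspection log audit 683 days ago vs limit 730 → met
3. non-destructive testing 177 days ago vs limit 180 → met
4. emergency-stop system test 124 days ago vs limit 180 → met
5. daily inspection checklist present → met
6. third-party ride inspection 322 days ago vs limit 365 → met
7. ride-specific liability coverage $375,000 < $400,000 → not met
8. condition 'runs mobile/traveling rides' does not hold → requirement n/a → met
9. condition 'runs rides over 30 feet tall' holds; general liability coverage $4,675,000 ≥ $4,625,000 → met
10. rides operating with open deficiencies 0 ≤ 2 → met
Not met: 1 of 10

1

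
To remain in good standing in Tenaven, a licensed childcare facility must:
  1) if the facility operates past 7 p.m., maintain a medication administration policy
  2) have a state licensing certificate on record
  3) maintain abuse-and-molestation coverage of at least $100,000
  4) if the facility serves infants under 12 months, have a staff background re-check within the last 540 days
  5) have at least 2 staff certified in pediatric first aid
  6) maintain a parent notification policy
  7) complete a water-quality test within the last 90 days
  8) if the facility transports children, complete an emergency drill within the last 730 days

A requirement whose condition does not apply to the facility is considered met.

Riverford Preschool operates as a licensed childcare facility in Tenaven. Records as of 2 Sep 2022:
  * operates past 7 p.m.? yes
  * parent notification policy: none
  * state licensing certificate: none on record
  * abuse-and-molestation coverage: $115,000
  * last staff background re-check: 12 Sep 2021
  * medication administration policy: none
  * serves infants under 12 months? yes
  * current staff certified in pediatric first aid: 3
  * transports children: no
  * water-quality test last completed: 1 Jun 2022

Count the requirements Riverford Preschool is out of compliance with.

1. condition 'operates past 7 p.m.' holds; medication administration policy absent → not met
2. state licensing certificate absent → not met
3. abuse-and-molestation coverage $115,000 ≥ $100,000 → met
4. condition 'serves infants under 12 months' holds; staff background re-check 355 days ago vs limit 540 → met
5. staff certified in pediatric first aid 3 ≥ 2 → met
6. parent notification policy absent → not met
7. water-quality test 93 days ago vs limit 90 → not met
8. condition 'transports children' does not hold → requirement n/a → met
Not met: 4 of 8

4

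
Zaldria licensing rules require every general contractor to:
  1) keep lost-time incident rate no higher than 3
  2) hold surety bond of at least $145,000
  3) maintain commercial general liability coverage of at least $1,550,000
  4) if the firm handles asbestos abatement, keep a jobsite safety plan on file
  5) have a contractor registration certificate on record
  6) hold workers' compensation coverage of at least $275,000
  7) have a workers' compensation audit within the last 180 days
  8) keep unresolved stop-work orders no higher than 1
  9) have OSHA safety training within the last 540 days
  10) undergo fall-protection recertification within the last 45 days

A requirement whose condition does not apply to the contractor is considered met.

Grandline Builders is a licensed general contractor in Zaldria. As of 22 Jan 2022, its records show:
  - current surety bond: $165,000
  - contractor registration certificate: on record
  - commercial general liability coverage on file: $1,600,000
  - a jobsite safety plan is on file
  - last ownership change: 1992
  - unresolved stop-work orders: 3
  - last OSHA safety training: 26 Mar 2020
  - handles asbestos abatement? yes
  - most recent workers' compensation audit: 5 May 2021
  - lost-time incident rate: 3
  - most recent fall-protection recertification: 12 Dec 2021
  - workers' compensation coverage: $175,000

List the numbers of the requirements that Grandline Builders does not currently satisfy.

6, 7, 8, 9

1. lost-time incident rate 3 ≤ 3 → met
2. surety bond $165,000 ≥ $145,000 → met
3. commercial general liability coverage $1,600,000 ≥ $1,550,000 → met
4. condition 'handles asbestos abatement' holds; jobsite safety plan present → met
5. contractor registration certificate present → met
6. workers' compensation coverage $175,000 < $275,000 → not met
7. workers' compensation audit 262 days ago vs limit 180 → not met
8. unresolved stop-work orders 3 > 1 → not met
9. OSHA safety training 667 days ago vs limit 540 → not met
10. fall-protection recertification 41 days ago vs limit 45 → met
Not met: 6, 7, 8, 9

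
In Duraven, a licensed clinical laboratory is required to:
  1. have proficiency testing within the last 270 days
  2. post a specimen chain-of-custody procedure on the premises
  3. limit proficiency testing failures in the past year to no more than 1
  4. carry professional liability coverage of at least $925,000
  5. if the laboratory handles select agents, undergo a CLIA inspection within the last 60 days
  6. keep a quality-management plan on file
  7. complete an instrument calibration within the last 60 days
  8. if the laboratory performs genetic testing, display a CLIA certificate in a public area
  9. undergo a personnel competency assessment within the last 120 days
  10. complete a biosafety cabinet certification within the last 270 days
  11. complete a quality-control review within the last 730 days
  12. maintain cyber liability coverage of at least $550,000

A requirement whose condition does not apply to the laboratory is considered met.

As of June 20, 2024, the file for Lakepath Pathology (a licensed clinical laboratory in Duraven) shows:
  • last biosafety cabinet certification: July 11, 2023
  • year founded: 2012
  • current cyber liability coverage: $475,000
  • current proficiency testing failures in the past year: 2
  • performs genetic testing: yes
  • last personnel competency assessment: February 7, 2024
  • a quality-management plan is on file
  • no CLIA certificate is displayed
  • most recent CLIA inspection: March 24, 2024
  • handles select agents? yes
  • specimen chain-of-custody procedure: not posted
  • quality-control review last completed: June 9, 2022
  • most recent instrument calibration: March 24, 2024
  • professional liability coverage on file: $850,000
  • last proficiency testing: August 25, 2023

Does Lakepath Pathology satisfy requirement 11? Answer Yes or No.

No

11. quality-control review 742 days ago vs limit 730 → not met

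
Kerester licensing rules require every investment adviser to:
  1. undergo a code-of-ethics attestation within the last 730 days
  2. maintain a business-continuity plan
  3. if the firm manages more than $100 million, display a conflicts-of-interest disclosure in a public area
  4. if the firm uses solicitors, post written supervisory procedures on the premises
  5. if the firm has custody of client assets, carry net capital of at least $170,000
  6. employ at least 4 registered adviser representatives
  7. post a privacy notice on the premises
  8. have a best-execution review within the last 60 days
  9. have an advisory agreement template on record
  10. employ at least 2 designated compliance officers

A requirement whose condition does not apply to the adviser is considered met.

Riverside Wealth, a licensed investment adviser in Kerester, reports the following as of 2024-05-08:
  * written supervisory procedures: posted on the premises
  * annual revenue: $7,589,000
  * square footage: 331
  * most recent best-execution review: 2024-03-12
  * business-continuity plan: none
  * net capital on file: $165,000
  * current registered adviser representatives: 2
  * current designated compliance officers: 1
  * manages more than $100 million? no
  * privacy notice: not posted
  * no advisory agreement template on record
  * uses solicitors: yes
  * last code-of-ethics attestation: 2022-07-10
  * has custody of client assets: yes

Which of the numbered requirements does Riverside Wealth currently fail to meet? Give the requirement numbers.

1. code-of-ethics attestation 668 days ago vs limit 730 → met
2. business-continuity plan absent → not met
3. condition 'manages more than $100 million' does not hold → requirement n/a → met
4. condition 'uses solicitors' holds; written supervisory procedures present → met
5. condition 'has custody of client assets' holds; net capital $165,000 < $170,000 → not met
6. registered adviser representatives 2 < 4 → not met
7. privacy notice absent → not met
8. best-execution review 57 days ago vs limit 60 → met
9. advisory agreement template absent → not met
10. designated compliance officers 1 < 2 → not met
Not met: 2, 5, 6, 7, 9, 10

2, 5, 6, 7, 9, 10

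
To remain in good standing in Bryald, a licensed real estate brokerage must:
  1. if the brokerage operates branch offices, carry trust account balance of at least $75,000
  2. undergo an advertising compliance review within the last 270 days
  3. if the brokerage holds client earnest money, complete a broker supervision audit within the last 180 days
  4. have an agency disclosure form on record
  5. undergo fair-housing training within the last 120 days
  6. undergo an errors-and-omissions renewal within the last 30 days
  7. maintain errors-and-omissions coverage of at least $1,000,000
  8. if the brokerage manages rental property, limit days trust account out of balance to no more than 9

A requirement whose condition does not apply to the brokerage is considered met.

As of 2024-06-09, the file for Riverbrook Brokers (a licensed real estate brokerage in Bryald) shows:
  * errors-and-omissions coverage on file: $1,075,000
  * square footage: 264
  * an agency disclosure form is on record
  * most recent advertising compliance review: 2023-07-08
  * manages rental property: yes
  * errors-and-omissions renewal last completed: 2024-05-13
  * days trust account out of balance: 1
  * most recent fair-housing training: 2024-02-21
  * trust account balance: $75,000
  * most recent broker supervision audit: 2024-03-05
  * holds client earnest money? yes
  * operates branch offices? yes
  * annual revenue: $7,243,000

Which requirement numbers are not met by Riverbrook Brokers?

2

1. condition 'operates branch offices' holds; trust account balance $75,000 ≥ $75,000 → met
2. advertising compliance review 337 days ago vs limit 270 → not met
3. condition 'holds client earnest money' holds; broker supervision audit 96 days ago vs limit 180 → met
4. agency disclosure form present → met
5. fair-housing training 109 days ago vs limit 120 → met
6. errors-and-omissions renewal 27 days ago vs limit 30 → met
7. errors-and-omissions coverage $1,075,000 ≥ $1,000,000 → met
8. condition 'manages rental property' holds; days trust account out of balance 1 ≤ 9 → met
Not met: 2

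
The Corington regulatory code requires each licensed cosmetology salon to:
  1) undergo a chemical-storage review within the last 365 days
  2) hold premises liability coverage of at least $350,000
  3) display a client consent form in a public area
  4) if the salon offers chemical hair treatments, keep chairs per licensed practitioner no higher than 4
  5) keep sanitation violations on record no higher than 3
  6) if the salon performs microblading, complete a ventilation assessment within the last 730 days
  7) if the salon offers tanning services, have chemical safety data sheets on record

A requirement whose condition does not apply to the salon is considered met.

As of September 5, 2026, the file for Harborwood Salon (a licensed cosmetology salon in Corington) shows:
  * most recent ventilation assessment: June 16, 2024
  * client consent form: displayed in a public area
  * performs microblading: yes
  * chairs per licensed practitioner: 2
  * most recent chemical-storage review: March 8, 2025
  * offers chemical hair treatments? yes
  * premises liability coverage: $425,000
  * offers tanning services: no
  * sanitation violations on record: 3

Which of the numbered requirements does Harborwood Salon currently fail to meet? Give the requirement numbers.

1, 6

1. chemical-storage review 546 days ago vs limit 365 → not met
2. premises liability coverage $425,000 ≥ $350,000 → met
3. client consent form present → met
4. condition 'offers chemical hair treatments' holds; chairs per licensed practitioner 2 ≤ 4 → met
5. sanitation violations on record 3 ≤ 3 → met
6. condition 'performs microblading' holds; ventilation assessment 811 days ago vs limit 730 → not met
7. condition 'offers tanning services' does not hold → requirement n/a → met
Not met: 1, 6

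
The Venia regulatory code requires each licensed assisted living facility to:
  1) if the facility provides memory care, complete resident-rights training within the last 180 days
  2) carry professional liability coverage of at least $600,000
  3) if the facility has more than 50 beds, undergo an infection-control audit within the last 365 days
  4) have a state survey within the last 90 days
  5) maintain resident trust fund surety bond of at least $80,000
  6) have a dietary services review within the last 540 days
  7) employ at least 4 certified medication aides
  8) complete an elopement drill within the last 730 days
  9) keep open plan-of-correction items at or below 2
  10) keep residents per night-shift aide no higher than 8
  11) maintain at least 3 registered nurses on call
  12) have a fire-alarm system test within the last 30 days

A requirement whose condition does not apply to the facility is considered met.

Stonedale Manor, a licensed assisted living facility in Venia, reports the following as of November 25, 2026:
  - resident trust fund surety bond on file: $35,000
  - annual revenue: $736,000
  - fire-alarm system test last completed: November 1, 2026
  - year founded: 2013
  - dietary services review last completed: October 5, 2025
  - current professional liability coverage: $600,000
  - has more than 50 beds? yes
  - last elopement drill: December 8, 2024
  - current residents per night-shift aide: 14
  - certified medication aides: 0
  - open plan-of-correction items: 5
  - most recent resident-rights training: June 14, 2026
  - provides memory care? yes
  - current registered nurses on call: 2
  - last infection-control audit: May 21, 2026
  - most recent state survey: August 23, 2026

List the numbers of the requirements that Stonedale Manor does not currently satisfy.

1. condition 'provides memory care' holds; resident-rights training 164 days ago vs limit 180 → met
2. professional liability coverage $600,000 ≥ $600,000 → met
3. condition 'has more than 50 beds' holds; infection-control audit 188 days ago vs limit 365 → met
4. state survey 94 days ago vs limit 90 → not met
5. resident trust fund surety bond $35,000 < $80,000 → not met
6. dietary services review 416 days ago vs limit 540 → met
7. certified medication aides 0 < 4 → not met
8. elopement drill 717 days ago vs limit 730 → met
9. open plan-of-correction items 5 > 2 → not met
10. residents per night-shift aide 14 > 8 → not met
11. registered nurses on call 2 < 3 → not met
12. fire-alarm system test 24 days ago vs limit 30 → met
Not met: 4, 5, 7, 9, 10, 11

4, 5, 7, 9, 10, 11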